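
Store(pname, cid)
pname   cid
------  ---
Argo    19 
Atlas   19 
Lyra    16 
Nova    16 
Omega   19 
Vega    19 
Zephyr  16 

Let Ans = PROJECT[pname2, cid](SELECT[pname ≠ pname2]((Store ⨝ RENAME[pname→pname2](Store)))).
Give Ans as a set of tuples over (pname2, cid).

{(Argo, 19), (Atlas, 19), (Lyra, 16), (Nova, 16), (Omega, 19), (Vega, 19), (Zephyr, 16)}

ρ[pname→pname2]: schema becomes (pname2, cid); tuples unchanged.
Natural join on cid: {(Argo, 19, Argo), (Argo, 19, Atlas), (Argo, 19, Omega), (Argo, 19, Vega), (Atlas, 19, Argo), (Atlas, 19, Atlas), (Atlas, 19, Omega), (Atlas, 19, Vega), (Lyra, 16, Lyra), (Lyra, 16, Nova), (Lyra, 16, Zephyr), (Nova, 16, Lyra), (Nova, 16, Nova), (Nova, 16, Zephyr), (Omega, 19, Argo), (Omega, 19, Atlas), (Omega, 19, Omega), (Omega, 19, Vega), (Vega, 19, Argo), (Vega, 19, Atlas), (Vega, 19, Omega), (Vega, 19, Vega), (Zephyr, 16, Lyra), (Zephyr, 16, Nova), (Zephyr, 16, Zephyr)}
σ[pname ≠ pname2]: keep tuples satisfying pname ≠ pname2 → {(Argo, 19, Atlas), (Argo, 19, Omega), (Argo, 19, Vega), (Atlas, 19, Argo), (Atlas, 19, Omega), (Atlas, 19, Vega), (Lyra, 16, Nova), (Lyra, 16, Zephyr), (Nova, 16, Lyra), (Nova, 16, Zephyr), (Omega, 19, Argo), (Omega, 19, Atlas), (Omega, 19, Vega), (Vega, 19, Argo), (Vega, 19, Atlas), (Vega, 19, Omega), (Zephyr, 16, Lyra), (Zephyr, 16, Nova)}
π_{pname2, cid} gives {(Argo, 19), (Atlas, 19), (Lyra, 16), (Nova, 16), (Omega, 19), (Vega, 19), (Zephyr, 16)} (11 duplicate(s) eliminated).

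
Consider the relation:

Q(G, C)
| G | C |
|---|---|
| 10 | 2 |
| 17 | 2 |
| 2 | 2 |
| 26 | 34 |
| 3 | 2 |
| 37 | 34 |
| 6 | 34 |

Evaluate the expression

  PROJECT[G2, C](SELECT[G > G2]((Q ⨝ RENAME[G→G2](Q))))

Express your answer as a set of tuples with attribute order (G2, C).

ρ[G→G2]: schema becomes (G2, C); tuples unchanged.
Joining Q and RENAME[G→G2](Q) on C yields {(10, 2, 10), (10, 2, 17), (10, 2, 2), (10, 2, 3), (17, 2, 10), (17, 2, 17), (17, 2, 2), (17, 2, 3), (2, 2, 10), (2, 2, 17), (2, 2, 2), (2, 2, 3), (26, 34, 26), (26, 34, 37), (26, 34, 6), (3, 2, 10), (3, 2, 17), (3, 2, 2), (3, 2, 3), (37, 34, 26), (37, 34, 37), (37, 34, 6), (6, 34, 26), (6, 34, 37), (6, 34, 6)}.
Selection G > G2: {(10, 2, 2), (10, 2, 3), (17, 2, 10), (17, 2, 2), (17, 2, 3), (26, 34, 6), (3, 2, 2), (37, 34, 26), (37, 34, 6)}
Keep only column(s) G2, C (4 duplicate(s) eliminated): {(10, 2), (2, 2), (26, 34), (3, 2), (6, 34)}

{(10, 2), (2, 2), (26, 34), (3, 2), (6, 34)}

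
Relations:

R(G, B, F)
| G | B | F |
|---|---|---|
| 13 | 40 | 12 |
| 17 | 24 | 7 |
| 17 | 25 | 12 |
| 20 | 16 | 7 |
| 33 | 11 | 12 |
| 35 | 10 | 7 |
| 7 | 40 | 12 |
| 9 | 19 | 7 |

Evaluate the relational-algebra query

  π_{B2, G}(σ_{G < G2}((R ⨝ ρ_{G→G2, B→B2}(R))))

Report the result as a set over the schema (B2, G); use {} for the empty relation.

ρ[G→G2, B→B2]: schema becomes (G2, B2, F); tuples unchanged.
Joining R and ρ_{G→G2, B→B2}(R) on F yields {(13, 40, 12, 13, 40), (13, 40, 12, 17, 25), (13, 40, 12, 33, 11), (13, 40, 12, 7, 40), (17, 24, 7, 17, 24), (17, 24, 7, 20, 16), (17, 24, 7, 35, 10), (17, 24, 7, 9, 19), (17, 25, 12, 13, 40), (17, 25, 12, 17, 25), (17, 25, 12, 33, 11), (17, 25, 12, 7, 40), (20, 16, 7, 17, 24), (20, 16, 7, 20, 16), (20, 16, 7, 35, 10), (20, 16, 7, 9, 19), (33, 11, 12, 13, 40), (33, 11, 12, 17, 25), (33, 11, 12, 33, 11), (33, 11, 12, 7, 40), (35, 10, 7, 17, 24), (35, 10, 7, 20, 16), (35, 10, 7, 35, 10), (35, 10, 7, 9, 19), (7, 40, 12, 13, 40), (7, 40, 12, 17, 25), (7, 40, 12, 33, 11), (7, 40, 12, 7, 40), (9, 19, 7, 17, 24), (9, 19, 7, 20, 16), (9, 19, 7, 35, 10), (9, 19, 7, 9, 19)}.
Selection G < G2: {(13, 40, 12, 17, 25), (13, 40, 12, 33, 11), (17, 24, 7, 20, 16), (17, 24, 7, 35, 10), (17, 25, 12, 33, 11), (20, 16, 7, 35, 10), (7, 40, 12, 13, 40), (7, 40, 12, 17, 25), (7, 40, 12, 33, 11), (9, 19, 7, 17, 24), (9, 19, 7, 20, 16), (9, 19, 7, 35, 10)}
Projecting to B2, G: {(10, 17), (10, 20), (10, 9), (11, 13), (11, 17), (11, 7), (16, 17), (16, 9), (24, 9), (25, 13), (25, 7), (40, 7)}

{(10, 17), (10, 20), (10, 9), (11, 13), (11, 17), (11, 7), (16, 17), (16, 9), (24, 9), (25, 13), (25, 7), (40, 7)}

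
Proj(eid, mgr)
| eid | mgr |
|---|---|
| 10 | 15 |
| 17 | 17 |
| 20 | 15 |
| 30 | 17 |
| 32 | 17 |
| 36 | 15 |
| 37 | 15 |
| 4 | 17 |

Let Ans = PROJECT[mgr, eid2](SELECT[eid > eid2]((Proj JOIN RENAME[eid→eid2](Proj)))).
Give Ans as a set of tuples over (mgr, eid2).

{(15, 10), (15, 20), (15, 36), (17, 17), (17, 30), (17, 4)}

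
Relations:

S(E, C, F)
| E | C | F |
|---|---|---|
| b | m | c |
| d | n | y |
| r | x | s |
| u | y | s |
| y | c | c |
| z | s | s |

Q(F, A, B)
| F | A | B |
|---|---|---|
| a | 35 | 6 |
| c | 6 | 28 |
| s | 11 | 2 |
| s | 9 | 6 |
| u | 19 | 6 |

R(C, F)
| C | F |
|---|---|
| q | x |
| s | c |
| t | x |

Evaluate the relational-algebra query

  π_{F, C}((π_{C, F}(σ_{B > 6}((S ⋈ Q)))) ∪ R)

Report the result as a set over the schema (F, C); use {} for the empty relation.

{(c, c), (c, m), (c, s), (x, q), (x, t)}

S ⋈ Q (natural join on F): {(b, m, c, 6, 28), (r, x, s, 11, 2), (r, x, s, 9, 6), (u, y, s, 11, 2), (u, y, s, 9, 6), (y, c, c, 6, 28), (z, s, s, 11, 2), (z, s, s, 9, 6)}
Selection B > 6: {(b, m, c, 6, 28), (y, c, c, 6, 28)}
π_{C, F} gives {(c, c), (m, c)}.
Union: {(c, c), (m, c)} with {(q, x), (s, c), (t, x)} → {(c, c), (m, c), (q, x), (s, c), (t, x)}
π_{F, C} gives {(c, c), (c, m), (c, s), (x, q), (x, t)}.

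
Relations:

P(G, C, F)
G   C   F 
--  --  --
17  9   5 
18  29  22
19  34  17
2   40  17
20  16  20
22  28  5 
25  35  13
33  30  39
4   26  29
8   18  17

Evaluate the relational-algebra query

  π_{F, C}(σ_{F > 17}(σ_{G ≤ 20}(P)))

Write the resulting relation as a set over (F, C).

Selection G ≤ 20: {(17, 9, 5), (18, 29, 22), (19, 34, 17), (2, 40, 17), (20, 16, 20), (4, 26, 29), (8, 18, 17)}
Selection F > 17: {(18, 29, 22), (20, 16, 20), (4, 26, 29)}
π[F, C]: project onto (F, C) → {(20, 16), (22, 29), (29, 26)}

{(20, 16), (22, 29), (29, 26)}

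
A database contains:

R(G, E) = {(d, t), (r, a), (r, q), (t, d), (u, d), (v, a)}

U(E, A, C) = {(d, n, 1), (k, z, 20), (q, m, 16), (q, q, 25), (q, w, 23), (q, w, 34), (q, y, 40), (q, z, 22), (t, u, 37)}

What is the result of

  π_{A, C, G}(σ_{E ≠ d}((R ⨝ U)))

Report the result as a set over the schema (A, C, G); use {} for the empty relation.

{(m, 16, r), (q, 25, r), (u, 37, d), (w, 23, r), (w, 34, r), (y, 40, r), (z, 22, r)}

R ⋈ U (natural join on E): {(d, t, u, 37), (r, q, m, 16), (r, q, q, 25), (r, q, w, 23), (r, q, w, 34), (r, q, y, 40), (r, q, z, 22), (t, d, n, 1), (u, d, n, 1)}
Apply σ_{E ≠ d}; surviving tuples: {(d, t, u, 37), (r, q, m, 16), (r, q, q, 25), (r, q, w, 23), (r, q, w, 34), (r, q, y, 40), (r, q, z, 22)}
π[A, C, G]: project onto (A, C, G) → {(m, 16, r), (q, 25, r), (u, 37, d), (w, 23, r), (w, 34, r), (y, 40, r), (z, 22, r)}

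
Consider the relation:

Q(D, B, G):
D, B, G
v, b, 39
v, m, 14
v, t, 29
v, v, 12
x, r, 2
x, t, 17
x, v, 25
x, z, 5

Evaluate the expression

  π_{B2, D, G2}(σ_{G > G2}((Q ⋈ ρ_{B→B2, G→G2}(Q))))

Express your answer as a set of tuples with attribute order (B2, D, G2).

{(m, v, 14), (r, x, 2), (t, v, 29), (t, x, 17), (v, v, 12), (z, x, 5)}

ρ[B→B2, G→G2]: schema becomes (D, B2, G2); tuples unchanged.
Natural join on D: {(v, b, 39, b, 39), (v, b, 39, m, 14), (v, b, 39, t, 29), (v, b, 39, v, 12), (v, m, 14, b, 39), (v, m, 14, m, 14), (v, m, 14, t, 29), (v, m, 14, v, 12), (v, t, 29, b, 39), (v, t, 29, m, 14), (v, t, 29, t, 29), (v, t, 29, v, 12), (v, v, 12, b, 39), (v, v, 12, m, 14), (v, v, 12, t, 29), (v, v, 12, v, 12), (x, r, 2, r, 2), (x, r, 2, t, 17), (x, r, 2, v, 25), (x, r, 2, z, 5), (x, t, 17, r, 2), (x, t, 17, t, 17), (x, t, 17, v, 25), (x, t, 17, z, 5), (x, v, 25, r, 2), (x, v, 25, t, 17), (x, v, 25, v, 25), (x, v, 25, z, 5), (x, z, 5, r, 2), (x, z, 5, t, 17), (x, z, 5, v, 25), (x, z, 5, z, 5)}
Filtering on G > G2 leaves {(v, b, 39, m, 14), (v, b, 39, t, 29), (v, b, 39, v, 12), (v, m, 14, v, 12), (v, t, 29, m, 14), (v, t, 29, v, 12), (x, t, 17, r, 2), (x, t, 17, z, 5), (x, v, 25, r, 2), (x, v, 25, t, 17), (x, v, 25, z, 5), (x, z, 5, r, 2)}.
π_{B2, D, G2} gives {(m, v, 14), (r, x, 2), (t, v, 29), (t, x, 17), (v, v, 12), (z, x, 5)} (6 duplicate(s) eliminated).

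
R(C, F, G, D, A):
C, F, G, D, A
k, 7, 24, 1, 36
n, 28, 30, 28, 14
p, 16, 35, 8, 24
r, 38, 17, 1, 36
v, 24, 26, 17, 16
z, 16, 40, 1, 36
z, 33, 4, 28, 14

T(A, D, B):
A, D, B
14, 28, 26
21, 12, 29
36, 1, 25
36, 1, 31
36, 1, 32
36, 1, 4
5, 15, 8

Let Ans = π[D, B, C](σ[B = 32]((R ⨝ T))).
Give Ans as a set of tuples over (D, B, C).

Natural join on D, A: {(k, 7, 24, 1, 36, 25), (k, 7, 24, 1, 36, 31), (k, 7, 24, 1, 36, 32), (k, 7, 24, 1, 36, 4), (n, 28, 30, 28, 14, 26), (r, 38, 17, 1, 36, 25), (r, 38, 17, 1, 36, 31), (r, 38, 17, 1, 36, 32), (r, 38, 17, 1, 36, 4), (z, 16, 40, 1, 36, 25), (z, 16, 40, 1, 36, 31), (z, 16, 40, 1, 36, 32), (z, 16, 40, 1, 36, 4), (z, 33, 4, 28, 14, 26)}
Filtering on B = 32 leaves {(k, 7, 24, 1, 36, 32), (r, 38, 17, 1, 36, 32), (z, 16, 40, 1, 36, 32)}.
π_{D, B, C} gives {(1, 32, k), (1, 32, r), (1, 32, z)}.

{(1, 32, k), (1, 32, r), (1, 32, z)}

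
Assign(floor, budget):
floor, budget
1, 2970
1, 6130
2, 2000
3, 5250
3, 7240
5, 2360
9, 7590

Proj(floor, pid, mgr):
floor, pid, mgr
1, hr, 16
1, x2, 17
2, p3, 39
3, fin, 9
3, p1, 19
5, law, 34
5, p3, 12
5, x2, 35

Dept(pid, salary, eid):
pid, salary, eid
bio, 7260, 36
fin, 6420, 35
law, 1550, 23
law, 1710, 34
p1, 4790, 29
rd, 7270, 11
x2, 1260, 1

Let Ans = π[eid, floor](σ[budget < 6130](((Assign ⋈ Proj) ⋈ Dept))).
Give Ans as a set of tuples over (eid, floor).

{(1, 1), (1, 5), (23, 5), (29, 3), (34, 5), (35, 3)}

Joining Assign and Proj on floor yields {(1, 2970, hr, 16), (1, 2970, x2, 17), (1, 6130, hr, 16), (1, 6130, x2, 17), (2, 2000, p3, 39), (3, 5250, fin, 9), (3, 5250, p1, 19), (3, 7240, fin, 9), (3, 7240, p1, 19), (5, 2360, law, 34), (5, 2360, p3, 12), (5, 2360, x2, 35)}.
Joining (Assign ⋈ Proj) and Dept on pid yields {(1, 2970, x2, 17, 1260, 1), (1, 6130, x2, 17, 1260, 1), (3, 5250, fin, 9, 6420, 35), (3, 5250, p1, 19, 4790, 29), (3, 7240, fin, 9, 6420, 35), (3, 7240, p1, 19, 4790, 29), (5, 2360, law, 34, 1550, 23), (5, 2360, law, 34, 1710, 34), (5, 2360, x2, 35, 1260, 1)}.
σ[budget < 6130]: keep tuples satisfying budget < 6130 → {(1, 2970, x2, 17, 1260, 1), (3, 5250, fin, 9, 6420, 35), (3, 5250, p1, 19, 4790, 29), (5, 2360, law, 34, 1550, 23), (5, 2360, law, 34, 1710, 34), (5, 2360, x2, 35, 1260, 1)}
Keep only column(s) eid, floor: {(1, 1), (1, 5), (23, 5), (29, 3), (34, 5), (35, 3)}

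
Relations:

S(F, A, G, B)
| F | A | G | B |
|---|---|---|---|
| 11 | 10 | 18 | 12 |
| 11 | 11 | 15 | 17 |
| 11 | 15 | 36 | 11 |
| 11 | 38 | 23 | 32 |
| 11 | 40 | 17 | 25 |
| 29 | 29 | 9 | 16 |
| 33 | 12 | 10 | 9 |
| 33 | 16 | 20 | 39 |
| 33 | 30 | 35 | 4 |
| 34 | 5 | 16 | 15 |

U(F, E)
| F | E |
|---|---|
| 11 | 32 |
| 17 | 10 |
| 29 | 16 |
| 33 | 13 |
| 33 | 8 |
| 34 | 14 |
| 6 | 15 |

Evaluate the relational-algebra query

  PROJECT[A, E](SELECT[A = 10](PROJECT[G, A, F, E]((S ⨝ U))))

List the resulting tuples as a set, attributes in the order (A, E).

{(10, 32)}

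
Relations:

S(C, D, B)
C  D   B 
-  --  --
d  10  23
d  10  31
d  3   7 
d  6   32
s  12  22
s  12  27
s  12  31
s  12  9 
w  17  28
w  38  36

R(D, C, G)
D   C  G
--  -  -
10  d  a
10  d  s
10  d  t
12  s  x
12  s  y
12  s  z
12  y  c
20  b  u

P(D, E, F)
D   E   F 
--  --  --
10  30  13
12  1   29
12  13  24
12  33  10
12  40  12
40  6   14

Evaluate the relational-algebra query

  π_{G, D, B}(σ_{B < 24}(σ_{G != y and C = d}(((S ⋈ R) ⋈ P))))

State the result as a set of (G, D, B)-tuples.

{(a, 10, 23), (s, 10, 23), (t, 10, 23)}

S ⋈ R (natural join on C, D): {(d, 10, 23, a), (d, 10, 23, s), (d, 10, 23, t), (d, 10, 31, a), (d, 10, 31, s), (d, 10, 31, t), (s, 12, 22, x), (s, 12, 22, y), (s, 12, 22, z), (s, 12, 27, x), (s, 12, 27, y), (s, 12, 27, z), (s, 12, 31, x), (s, 12, 31, y), (s, 12, 31, z), (s, 12, 9, x), (s, 12, 9, y), (s, 12, 9, z)}
(S ⋈ R) ⋈ P (natural join on D): {(d, 10, 23, a, 30, 13), (d, 10, 23, s, 30, 13), (d, 10, 23, t, 30, 13), (d, 10, 31, a, 30, 13), (d, 10, 31, s, 30, 13), (d, 10, 31, t, 30, 13), (s, 12, 22, x, 1, 29), (s, 12, 22, x, 13, 24), (s, 12, 22, x, 33, 10), (s, 12, 22, x, 40, 12), (s, 12, 22, y, 1, 29), (s, 12, 22, y, 13, 24), (s, 12, 22, y, 33, 10), (s, 12, 22, y, 40, 12), (s, 12, 22, z, 1, 29), (s, 12, 22, z, 13, 24), (s, 12, 22, z, 33, 10), (s, 12, 22, z, 40, 12), (s, 12, 27, x, 1, 29), (s, 12, 27, x, 13, 24), (s, 12, 27, x, 33, 10), (s, 12, 27, x, 40, 12), (s, 12, 27, y, 1, 29), (s, 12, 27, y, 13, 24), (s, 12, 27, y, 33, 10), (s, 12, 27, y, 40, 12), (s, 12, 27, z, 1, 29), (s, 12, 27, z, 13, 24), (s, 12, 27, z, 33, 10), (s, 12, 27, z, 40, 12), (s, 12, 31, x, 1, 29), (s, 12, 31, x, 13, 24), (s, 12, 31, x, 33, 10), (s, 12, 31, x, 40, 12), (s, 12, 31, y, 1, 29), (s, 12, 31, y, 13, 24), (s, 12, 31, y, 33, 10), (s, 12, 31, y, 40, 12), (s, 12, 31, z, 1, 29), (s, 12, 31, z, 13, 24), (s, 12, 31, z, 33, 10), (s, 12, 31, z, 40, 12), (s, 12, 9, x, 1, 29), (s, 12, 9, x, 13, 24), (s, 12, 9, x, 33, 10), (s, 12, 9, x, 40, 12), (s, 12, 9, y, 1, 29), (s, 12, 9, y, 13, 24), (s, 12, 9, y, 33, 10), (s, 12, 9, y, 40, 12), (s, 12, 9, z, 1, 29), (s, 12, 9, z, 13, 24), (s, 12, 9, z, 33, 10), (s, 12, 9, z, 40, 12)}
σ[G != y and C = d]: keep tuples satisfying G != y and C = d → {(d, 10, 23, a, 30, 13), (d, 10, 23, s, 30, 13), (d, 10, 23, t, 30, 13), (d, 10, 31, a, 30, 13), (d, 10, 31, s, 30, 13), (d, 10, 31, t, 30, 13)}
σ[B < 24]: keep tuples satisfying B < 24 → {(d, 10, 23, a, 30, 13), (d, 10, 23, s, 30, 13), (d, 10, 23, t, 30, 13)}
Projecting to G, D, B: {(a, 10, 23), (s, 10, 23), (t, 10, 23)}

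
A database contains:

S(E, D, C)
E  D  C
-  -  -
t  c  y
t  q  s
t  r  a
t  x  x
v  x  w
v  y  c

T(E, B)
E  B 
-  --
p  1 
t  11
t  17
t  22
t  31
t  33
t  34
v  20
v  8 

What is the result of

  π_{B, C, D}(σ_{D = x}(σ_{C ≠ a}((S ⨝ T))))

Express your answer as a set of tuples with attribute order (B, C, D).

{(11, x, x), (17, x, x), (20, w, x), (22, x, x), (31, x, x), (33, x, x), (34, x, x), (8, w, x)}

S ⋈ T (natural join on E): {(t, c, y, 11), (t, c, y, 17), (t, c, y, 22), (t, c, y, 31), (t, c, y, 33), (t, c, y, 34), (t, q, s, 11), (t, q, s, 17), (t, q, s, 22), (t, q, s, 31), (t, q, s, 33), (t, q, s, 34), (t, r, a, 11), (t, r, a, 17), (t, r, a, 22), (t, r, a, 31), (t, r, a, 33), (t, r, a, 34), (t, x, x, 11), (t, x, x, 17), (t, x, x, 22), (t, x, x, 31), (t, x, x, 33), (t, x, x, 34), (v, x, w, 20), (v, x, w, 8), (v, y, c, 20), (v, y, c, 8)}
Apply σ_{C ≠ a}; surviving tuples: {(t, c, y, 11), (t, c, y, 17), (t, c, y, 22), (t, c, y, 31), (t, c, y, 33), (t, c, y, 34), (t, q, s, 11), (t, q, s, 17), (t, q, s, 22), (t, q, s, 31), (t, q, s, 33), (t, q, s, 34), (t, x, x, 11), (t, x, x, 17), (t, x, x, 22), (t, x, x, 31), (t, x, x, 33), (t, x, x, 34), (v, x, w, 20), (v, x, w, 8), (v, y, c, 20), (v, y, c, 8)}
Apply σ_{D = x}; surviving tuples: {(t, x, x, 11), (t, x, x, 17), (t, x, x, 22), (t, x, x, 31), (t, x, x, 33), (t, x, x, 34), (v, x, w, 20), (v, x, w, 8)}
Projecting to B, C, D: {(11, x, x), (17, x, x), (20, w, x), (22, x, x), (31, x, x), (33, x, x), (34, x, x), (8, w, x)}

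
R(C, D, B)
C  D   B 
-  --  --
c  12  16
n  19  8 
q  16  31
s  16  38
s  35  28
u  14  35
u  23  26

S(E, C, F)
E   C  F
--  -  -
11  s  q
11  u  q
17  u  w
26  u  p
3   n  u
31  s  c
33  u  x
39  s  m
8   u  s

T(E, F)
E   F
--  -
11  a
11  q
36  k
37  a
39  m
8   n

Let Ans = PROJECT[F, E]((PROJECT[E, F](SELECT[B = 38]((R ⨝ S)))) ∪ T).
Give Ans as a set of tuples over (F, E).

{(a, 11), (a, 37), (c, 31), (k, 36), (m, 39), (n, 8), (q, 11)}

Natural join on C: {(n, 19, 8, 3, u), (s, 16, 38, 11, q), (s, 16, 38, 31, c), (s, 16, 38, 39, m), (s, 35, 28, 11, q), (s, 35, 28, 31, c), (s, 35, 28, 39, m), (u, 14, 35, 11, q), (u, 14, 35, 17, w), (u, 14, 35, 26, p), (u, 14, 35, 33, x), (u, 14, 35, 8, s), (u, 23, 26, 11, q), (u, 23, 26, 17, w), (u, 23, 26, 26, p), (u, 23, 26, 33, x), (u, 23, 26, 8, s)}
σ[B = 38]: keep tuples satisfying B = 38 → {(s, 16, 38, 11, q), (s, 16, 38, 31, c), (s, 16, 38, 39, m)}
π[E, F]: project onto (E, F) → {(11, q), (31, c), (39, m)}
Union: {(11, q), (31, c), (39, m)} with {(11, a), (11, q), (36, k), (37, a), (39, m), (8, n)} → {(11, a), (11, q), (31, c), (36, k), (37, a), (39, m), (8, n)}
π[F, E]: project onto (F, E) → {(a, 11), (a, 37), (c, 31), (k, 36), (m, 39), (n, 8), (q, 11)}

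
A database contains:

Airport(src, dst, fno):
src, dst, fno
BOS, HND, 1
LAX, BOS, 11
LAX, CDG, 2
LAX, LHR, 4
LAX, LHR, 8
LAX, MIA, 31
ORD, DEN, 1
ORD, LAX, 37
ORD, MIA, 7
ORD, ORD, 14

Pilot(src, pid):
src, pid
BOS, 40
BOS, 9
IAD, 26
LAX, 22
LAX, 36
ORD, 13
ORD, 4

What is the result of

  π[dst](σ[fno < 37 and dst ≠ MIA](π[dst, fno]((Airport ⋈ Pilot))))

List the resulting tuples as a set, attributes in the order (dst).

Airport ⋈ Pilot (natural join on src): {(BOS, HND, 1, 40), (BOS, HND, 1, 9), (LAX, BOS, 11, 22), (LAX, BOS, 11, 36), (LAX, CDG, 2, 22), (LAX, CDG, 2, 36), (LAX, LHR, 4, 22), (LAX, LHR, 4, 36), (LAX, LHR, 8, 22), (LAX, LHR, 8, 36), (LAX, MIA, 31, 22), (LAX, MIA, 31, 36), (ORD, DEN, 1, 13), (ORD, DEN, 1, 4), (ORD, LAX, 37, 13), (ORD, LAX, 37, 4), (ORD, MIA, 7, 13), (ORD, MIA, 7, 4), (ORD, ORD, 14, 13), (ORD, ORD, 14, 4)}
π_{dst, fno} gives {(BOS, 11), (CDG, 2), (DEN, 1), (HND, 1), (LAX, 37), (LHR, 4), (LHR, 8), (MIA, 31), (MIA, 7), (ORD, 14)} (10 duplicate(s) eliminated).
Apply σ_{fno < 37 and dst ≠ MIA}; surviving tuples: {(BOS, 11), (CDG, 2), (DEN, 1), (HND, 1), (LHR, 4), (LHR, 8), (ORD, 14)}
π_{dst} gives {BOS, CDG, DEN, HND, LHR, ORD} (1 duplicate(s) eliminated).

{BOS, CDG, DEN, HND, LHR, ORD}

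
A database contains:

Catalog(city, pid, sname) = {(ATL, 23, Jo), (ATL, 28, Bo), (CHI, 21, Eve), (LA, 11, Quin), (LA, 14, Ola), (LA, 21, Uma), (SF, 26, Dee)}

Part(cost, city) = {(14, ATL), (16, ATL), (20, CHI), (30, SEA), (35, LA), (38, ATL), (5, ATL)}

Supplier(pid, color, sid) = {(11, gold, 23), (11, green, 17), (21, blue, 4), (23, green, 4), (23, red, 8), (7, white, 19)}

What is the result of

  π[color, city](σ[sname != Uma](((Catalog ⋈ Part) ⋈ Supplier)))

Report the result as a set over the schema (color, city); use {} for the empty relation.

Natural join on city: {(ATL, 23, Jo, 14), (ATL, 23, Jo, 16), (ATL, 23, Jo, 38), (ATL, 23, Jo, 5), (ATL, 28, Bo, 14), (ATL, 28, Bo, 16), (ATL, 28, Bo, 38), (ATL, 28, Bo, 5), (CHI, 21, Eve, 20), (LA, 11, Quin, 35), (LA, 14, Ola, 35), (LA, 21, Uma, 35)}
Natural join on pid: {(ATL, 23, Jo, 14, green, 4), (ATL, 23, Jo, 14, red, 8), (ATL, 23, Jo, 16, green, 4), (ATL, 23, Jo, 16, red, 8), (ATL, 23, Jo, 38, green, 4), (ATL, 23, Jo, 38, red, 8), (ATL, 23, Jo, 5, green, 4), (ATL, 23, Jo, 5, red, 8), (CHI, 21, Eve, 20, blue, 4), (LA, 11, Quin, 35, gold, 23), (LA, 11, Quin, 35, green, 17), (LA, 21, Uma, 35, blue, 4)}
Filtering on sname != Uma leaves {(ATL, 23, Jo, 14, green, 4), (ATL, 23, Jo, 14, red, 8), (ATL, 23, Jo, 16, green, 4), (ATL, 23, Jo, 16, red, 8), (ATL, 23, Jo, 38, green, 4), (ATL, 23, Jo, 38, red, 8), (ATL, 23, Jo, 5, green, 4), (ATL, 23, Jo, 5, red, 8), (CHI, 21, Eve, 20, blue, 4), (LA, 11, Quin, 35, gold, 23), (LA, 11, Quin, 35, green, 17)}.
π[color, city]: project onto (color, city) (6 duplicate(s) eliminated) → {(blue, CHI), (gold, LA), (green, ATL), (green, LA), (red, ATL)}

{(blue, CHI), (gold, LA), (green, ATL), (green, LA), (red, ATL)}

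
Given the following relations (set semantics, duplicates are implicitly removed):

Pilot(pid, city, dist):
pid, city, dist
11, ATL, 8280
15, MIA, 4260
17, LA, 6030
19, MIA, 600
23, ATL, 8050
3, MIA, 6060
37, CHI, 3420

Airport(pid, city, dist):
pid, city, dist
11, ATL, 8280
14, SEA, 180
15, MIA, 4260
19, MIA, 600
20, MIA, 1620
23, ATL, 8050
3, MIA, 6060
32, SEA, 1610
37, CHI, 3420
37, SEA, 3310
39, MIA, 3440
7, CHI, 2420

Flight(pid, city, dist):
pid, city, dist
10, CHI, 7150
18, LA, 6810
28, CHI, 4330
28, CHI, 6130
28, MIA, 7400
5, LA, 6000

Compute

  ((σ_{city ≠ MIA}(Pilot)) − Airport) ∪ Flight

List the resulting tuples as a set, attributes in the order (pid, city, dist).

Filtering on city ≠ MIA leaves {(11, ATL, 8280), (17, LA, 6030), (23, ATL, 8050), (37, CHI, 3420)}.
Taking the difference: {(17, LA, 6030)}
Taking the union: {(10, CHI, 7150), (17, LA, 6030), (18, LA, 6810), (28, CHI, 4330), (28, CHI, 6130), (28, MIA, 7400), (5, LA, 6000)}

{(10, CHI, 7150), (17, LA, 6030), (18, LA, 6810), (28, CHI, 4330), (28, CHI, 6130), (28, MIA, 7400), (5, LA, 6000)}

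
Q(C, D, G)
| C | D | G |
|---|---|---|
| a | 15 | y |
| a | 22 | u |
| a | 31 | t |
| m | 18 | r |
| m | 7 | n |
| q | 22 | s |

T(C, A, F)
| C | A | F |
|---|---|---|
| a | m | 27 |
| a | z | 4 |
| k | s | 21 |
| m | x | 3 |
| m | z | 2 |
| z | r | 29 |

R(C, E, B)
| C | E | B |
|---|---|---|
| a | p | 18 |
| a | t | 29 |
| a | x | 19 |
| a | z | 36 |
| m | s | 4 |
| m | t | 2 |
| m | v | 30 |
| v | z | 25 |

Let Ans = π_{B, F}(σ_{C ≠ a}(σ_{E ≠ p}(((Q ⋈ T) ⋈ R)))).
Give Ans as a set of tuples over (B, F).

Joining Q and T on C yields {(a, 15, y, m, 27), (a, 15, y, z, 4), (a, 22, u, m, 27), (a, 22, u, z, 4), (a, 31, t, m, 27), (a, 31, t, z, 4), (m, 18, r, x, 3), (m, 18, r, z, 2), (m, 7, n, x, 3), (m, 7, n, z, 2)}.
Joining (Q ⋈ T) and R on C yields {(a, 15, y, m, 27, p, 18), (a, 15, y, m, 27, t, 29), (a, 15, y, m, 27, x, 19), (a, 15, y, m, 27, z, 36), (a, 15, y, z, 4, p, 18), (a, 15, y, z, 4, t, 29), (a, 15, y, z, 4, x, 19), (a, 15, y, z, 4, z, 36), (a, 22, u, m, 27, p, 18), (a, 22, u, m, 27, t, 29), (a, 22, u, m, 27, x, 19), (a, 22, u, m, 27, z, 36), (a, 22, u, z, 4, p, 18), (a, 22, u, z, 4, t, 29), (a, 22, u, z, 4, x, 19), (a, 22, u, z, 4, z, 36), (a, 31, t, m, 27, p, 18), (a, 31, t, m, 27, t, 29), (a, 31, t, m, 27, x, 19), (a, 31, t, m, 27, z, 36), (a, 31, t, z, 4, p, 18), (a, 31, t, z, 4, t, 29), (a, 31, t, z, 4, x, 19), (a, 31, t, z, 4, z, 36), (m, 18, r, x, 3, s, 4), (m, 18, r, x, 3, t, 2), (m, 18, r, x, 3, v, 30), (m, 18, r, z, 2, s, 4), (m, 18, r, z, 2, t, 2), (m, 18, r, z, 2, v, 30), (m, 7, n, x, 3, s, 4), (m, 7, n, x, 3, t, 2), (m, 7, n, x, 3, v, 30), (m, 7, n, z, 2, s, 4), (m, 7, n, z, 2, t, 2), (m, 7, n, z, 2, v, 30)}.
Apply σ_{E ≠ p}; surviving tuples: {(a, 15, y, m, 27, t, 29), (a, 15, y, m, 27, x, 19), (a, 15, y, m, 27, z, 36), (a, 15, y, z, 4, t, 29), (a, 15, y, z, 4, x, 19), (a, 15, y, z, 4, z, 36), (a, 22, u, m, 27, t, 29), (a, 22, u, m, 27, x, 19), (a, 22, u, m, 27, z, 36), (a, 22, u, z, 4, t, 29), (a, 22, u, z, 4, x, 19), (a, 22, u, z, 4, z, 36), (a, 31, t, m, 27, t, 29), (a, 31, t, m, 27, x, 19), (a, 31, t, m, 27, z, 36), (a, 31, t, z, 4, t, 29), (a, 31, t, z, 4, x, 19), (a, 31, t, z, 4, z, 36), (m, 18, r, x, 3, s, 4), (m, 18, r, x, 3, t, 2), (m, 18, r, x, 3, v, 30), (m, 18, r, z, 2, s, 4), (m, 18, r, z, 2, t, 2), (m, 18, r, z, 2, v, 30), (m, 7, n, x, 3, s, 4), (m, 7, n, x, 3, t, 2), (m, 7, n, x, 3, v, 30), (m, 7, n, z, 2, s, 4), (m, 7, n, z, 2, t, 2), (m, 7, n, z, 2, v, 30)}
Apply σ_{C ≠ a}; surviving tuples: {(m, 18, r, x, 3, s, 4), (m, 18, r, x, 3, t, 2), (m, 18, r, x, 3, v, 30), (m, 18, r, z, 2, s, 4), (m, 18, r, z, 2, t, 2), (m, 18, r, z, 2, v, 30), (m, 7, n, x, 3, s, 4), (m, 7, n, x, 3, t, 2), (m, 7, n, x, 3, v, 30), (m, 7, n, z, 2, s, 4), (m, 7, n, z, 2, t, 2), (m, 7, n, z, 2, v, 30)}
Keep only column(s) B, F (6 duplicate(s) eliminated): {(2, 2), (2, 3), (30, 2), (30, 3), (4, 2), (4, 3)}

{(2, 2), (2, 3), (30, 2), (30, 3), (4, 2), (4, 3)}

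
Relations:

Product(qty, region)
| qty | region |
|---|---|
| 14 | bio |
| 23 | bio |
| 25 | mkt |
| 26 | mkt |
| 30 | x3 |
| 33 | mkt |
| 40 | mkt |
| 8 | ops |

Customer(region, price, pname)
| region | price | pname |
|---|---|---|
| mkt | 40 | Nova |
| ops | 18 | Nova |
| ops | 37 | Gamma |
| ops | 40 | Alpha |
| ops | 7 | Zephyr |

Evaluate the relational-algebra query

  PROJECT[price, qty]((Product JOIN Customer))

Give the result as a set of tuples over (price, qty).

{(18, 8), (37, 8), (40, 25), (40, 26), (40, 33), (40, 40), (40, 8), (7, 8)}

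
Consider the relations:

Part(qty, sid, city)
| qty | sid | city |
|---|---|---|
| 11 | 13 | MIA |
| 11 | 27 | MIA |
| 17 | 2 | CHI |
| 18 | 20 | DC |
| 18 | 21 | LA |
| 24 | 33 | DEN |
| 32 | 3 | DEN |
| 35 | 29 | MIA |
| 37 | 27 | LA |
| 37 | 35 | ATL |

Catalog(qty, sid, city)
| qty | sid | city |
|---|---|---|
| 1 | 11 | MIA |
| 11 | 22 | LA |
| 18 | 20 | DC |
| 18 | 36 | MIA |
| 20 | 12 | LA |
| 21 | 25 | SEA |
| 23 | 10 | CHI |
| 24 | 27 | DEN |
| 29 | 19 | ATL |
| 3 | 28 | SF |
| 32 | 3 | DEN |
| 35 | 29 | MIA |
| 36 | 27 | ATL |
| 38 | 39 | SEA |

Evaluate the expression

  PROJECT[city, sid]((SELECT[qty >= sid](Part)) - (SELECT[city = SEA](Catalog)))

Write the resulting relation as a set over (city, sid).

Filtering on qty >= sid leaves {(17, 2, CHI), (32, 3, DEN), (35, 29, MIA), (37, 27, LA), (37, 35, ATL)}.
Filtering on city = SEA leaves {(21, 25, SEA), (38, 39, SEA)}.
Set difference of the two operands is {(17, 2, CHI), (32, 3, DEN), (35, 29, MIA), (37, 27, LA), (37, 35, ATL)}.
π[city, sid]: project onto (city, sid) → {(ATL, 35), (CHI, 2), (DEN, 3), (LA, 27), (MIA, 29)}

{(ATL, 35), (CHI, 2), (DEN, 3), (LA, 27), (MIA, 29)}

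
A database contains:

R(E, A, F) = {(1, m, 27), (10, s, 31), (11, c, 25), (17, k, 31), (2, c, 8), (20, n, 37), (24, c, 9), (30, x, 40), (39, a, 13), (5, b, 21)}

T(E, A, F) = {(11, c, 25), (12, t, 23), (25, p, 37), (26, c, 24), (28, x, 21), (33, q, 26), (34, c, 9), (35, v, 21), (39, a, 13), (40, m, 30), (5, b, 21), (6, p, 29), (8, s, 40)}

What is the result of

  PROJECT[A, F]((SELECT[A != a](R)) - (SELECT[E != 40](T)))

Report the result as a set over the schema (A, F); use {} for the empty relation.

σ[A != a]: keep tuples satisfying A != a → {(1, m, 27), (10, s, 31), (11, c, 25), (17, k, 31), (2, c, 8), (20, n, 37), (24, c, 9), (30, x, 40), (5, b, 21)}
σ[E != 40]: keep tuples satisfying E != 40 → {(11, c, 25), (12, t, 23), (25, p, 37), (26, c, 24), (28, x, 21), (33, q, 26), (34, c, 9), (35, v, 21), (39, a, 13), (5, b, 21), (6, p, 29), (8, s, 40)}
Set difference of the two operands is {(1, m, 27), (10, s, 31), (17, k, 31), (2, c, 8), (20, n, 37), (24, c, 9), (30, x, 40)}.
Keep only column(s) A, F: {(c, 8), (c, 9), (k, 31), (m, 27), (n, 37), (s, 31), (x, 40)}

{(c, 8), (c, 9), (k, 31), (m, 27), (n, 37), (s, 31), (x, 40)}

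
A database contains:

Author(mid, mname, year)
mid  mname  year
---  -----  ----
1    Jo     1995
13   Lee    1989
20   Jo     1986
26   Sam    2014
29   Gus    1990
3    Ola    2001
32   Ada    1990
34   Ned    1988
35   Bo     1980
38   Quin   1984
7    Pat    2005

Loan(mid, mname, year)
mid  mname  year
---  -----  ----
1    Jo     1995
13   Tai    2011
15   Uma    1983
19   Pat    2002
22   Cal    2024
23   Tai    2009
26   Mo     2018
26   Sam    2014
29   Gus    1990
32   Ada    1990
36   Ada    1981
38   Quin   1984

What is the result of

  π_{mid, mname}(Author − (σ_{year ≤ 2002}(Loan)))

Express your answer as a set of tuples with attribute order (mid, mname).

{(13, Lee), (20, Jo), (26, Sam), (3, Ola), (34, Ned), (35, Bo), (7, Pat)}

Filtering on year ≤ 2002 leaves {(1, Jo, 1995), (15, Uma, 1983), (19, Pat, 2002), (29, Gus, 1990), (32, Ada, 1990), (36, Ada, 1981), (38, Quin, 1984)}.
Set difference of the two operands is {(13, Lee, 1989), (20, Jo, 1986), (26, Sam, 2014), (3, Ola, 2001), (34, Ned, 1988), (35, Bo, 1980), (7, Pat, 2005)}.
π_{mid, mname} gives {(13, Lee), (20, Jo), (26, Sam), (3, Ola), (34, Ned), (35, Bo), (7, Pat)}.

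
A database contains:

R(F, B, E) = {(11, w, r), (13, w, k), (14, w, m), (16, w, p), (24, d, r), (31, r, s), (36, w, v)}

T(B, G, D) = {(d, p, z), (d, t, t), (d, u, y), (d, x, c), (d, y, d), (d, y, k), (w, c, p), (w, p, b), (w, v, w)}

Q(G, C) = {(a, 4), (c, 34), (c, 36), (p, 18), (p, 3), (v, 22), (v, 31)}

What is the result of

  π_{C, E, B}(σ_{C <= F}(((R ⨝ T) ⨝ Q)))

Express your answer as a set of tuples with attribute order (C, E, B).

{(18, r, d), (18, v, w), (22, v, w), (3, k, w), (3, m, w), (3, p, w), (3, r, d), (3, r, w), (3, v, w), (31, v, w), (34, v, w), (36, v, w)}

Joining R and T on B yields {(11, w, r, c, p), (11, w, r, p, b), (11, w, r, v, w), (13, w, k, c, p), (13, w, k, p, b), (13, w, k, v, w), (14, w, m, c, p), (14, w, m, p, b), (14, w, m, v, w), (16, w, p, c, p), (16, w, p, p, b), (16, w, p, v, w), (24, d, r, p, z), (24, d, r, t, t), (24, d, r, u, y), (24, d, r, x, c), (24, d, r, y, d), (24, d, r, y, k), (36, w, v, c, p), (36, w, v, p, b), (36, w, v, v, w)}.
Joining (R ⨝ T) and Q on G yields {(11, w, r, c, p, 34), (11, w, r, c, p, 36), (11, w, r, p, b, 18), (11, w, r, p, b, 3), (11, w, r, v, w, 22), (11, w, r, v, w, 31), (13, w, k, c, p, 34), (13, w, k, c, p, 36), (13, w, k, p, b, 18), (13, w, k, p, b, 3), (13, w, k, v, w, 22), (13, w, k, v, w, 31), (14, w, m, c, p, 34), (14, w, m, c, p, 36), (14, w, m, p, b, 18), (14, w, m, p, b, 3), (14, w, m, v, w, 22), (14, w, m, v, w, 31), (16, w, p, c, p, 34), (16, w, p, c, p, 36), (16, w, p, p, b, 18), (16, w, p, p, b, 3), (16, w, p, v, w, 22), (16, w, p, v, w, 31), (24, d, r, p, z, 18), (24, d, r, p, z, 3), (36, w, v, c, p, 34), (36, w, v, c, p, 36), (36, w, v, p, b, 18), (36, w, v, p, b, 3), (36, w, v, v, w, 22), (36, w, v, v, w, 31)}.
Apply σ_{C <= F}; surviving tuples: {(11, w, r, p, b, 3), (13, w, k, p, b, 3), (14, w, m, p, b, 3), (16, w, p, p, b, 3), (24, d, r, p, z, 18), (24, d, r, p, z, 3), (36, w, v, c, p, 34), (36, w, v, c, p, 36), (36, w, v, p, b, 18), (36, w, v, p, b, 3), (36, w, v, v, w, 22), (36, w, v, v, w, 31)}
π_{C, E, B} gives {(18, r, d), (18, v, w), (22, v, w), (3, k, w), (3, m, w), (3, p, w), (3, r, d), (3, r, w), (3, v, w), (31, v, w), (34, v, w), (36, v, w)}.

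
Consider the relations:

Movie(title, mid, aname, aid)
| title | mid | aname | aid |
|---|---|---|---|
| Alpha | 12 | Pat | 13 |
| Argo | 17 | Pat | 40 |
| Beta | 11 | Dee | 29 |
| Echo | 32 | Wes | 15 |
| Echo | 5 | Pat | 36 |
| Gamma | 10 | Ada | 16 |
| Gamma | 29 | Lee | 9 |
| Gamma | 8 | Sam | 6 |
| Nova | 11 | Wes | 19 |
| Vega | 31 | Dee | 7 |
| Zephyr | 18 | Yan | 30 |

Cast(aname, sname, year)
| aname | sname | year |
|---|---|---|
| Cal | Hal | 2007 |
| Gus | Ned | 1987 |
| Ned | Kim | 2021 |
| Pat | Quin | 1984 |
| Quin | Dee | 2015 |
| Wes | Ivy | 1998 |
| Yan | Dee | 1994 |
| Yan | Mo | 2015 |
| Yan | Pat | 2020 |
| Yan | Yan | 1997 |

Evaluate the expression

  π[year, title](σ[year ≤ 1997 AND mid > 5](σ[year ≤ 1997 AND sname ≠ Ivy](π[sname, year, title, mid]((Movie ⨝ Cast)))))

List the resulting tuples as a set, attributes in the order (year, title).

{(1984, Alpha), (1984, Argo), (1994, Zephyr), (1997, Zephyr)}

Joining Movie and Cast on aname yields {(Alpha, 12, Pat, 13, Quin, 1984), (Argo, 17, Pat, 40, Quin, 1984), (Echo, 32, Wes, 15, Ivy, 1998), (Echo, 5, Pat, 36, Quin, 1984), (Nova, 11, Wes, 19, Ivy, 1998), (Zephyr, 18, Yan, 30, Dee, 1994), (Zephyr, 18, Yan, 30, Mo, 2015), (Zephyr, 18, Yan, 30, Pat, 2020), (Zephyr, 18, Yan, 30, Yan, 1997)}.
Keep only column(s) sname, year, title, mid: {(Dee, 1994, Zephyr, 18), (Ivy, 1998, Echo, 32), (Ivy, 1998, Nova, 11), (Mo, 2015, Zephyr, 18), (Pat, 2020, Zephyr, 18), (Quin, 1984, Alpha, 12), (Quin, 1984, Argo, 17), (Quin, 1984, Echo, 5), (Yan, 1997, Zephyr, 18)}
σ[year ≤ 1997 AND sname ≠ Ivy]: keep tuples satisfying year ≤ 1997 AND sname ≠ Ivy → {(Dee, 1994, Zephyr, 18), (Quin, 1984, Alpha, 12), (Quin, 1984, Argo, 17), (Quin, 1984, Echo, 5), (Yan, 1997, Zephyr, 18)}
σ[year ≤ 1997 AND mid > 5]: keep tuples satisfying year ≤ 1997 AND mid > 5 → {(Dee, 1994, Zephyr, 18), (Quin, 1984, Alpha, 12), (Quin, 1984, Argo, 17), (Yan, 1997, Zephyr, 18)}
Keep only column(s) year, title: {(1984, Alpha), (1984, Argo), (1994, Zephyr), (1997, Zephyr)}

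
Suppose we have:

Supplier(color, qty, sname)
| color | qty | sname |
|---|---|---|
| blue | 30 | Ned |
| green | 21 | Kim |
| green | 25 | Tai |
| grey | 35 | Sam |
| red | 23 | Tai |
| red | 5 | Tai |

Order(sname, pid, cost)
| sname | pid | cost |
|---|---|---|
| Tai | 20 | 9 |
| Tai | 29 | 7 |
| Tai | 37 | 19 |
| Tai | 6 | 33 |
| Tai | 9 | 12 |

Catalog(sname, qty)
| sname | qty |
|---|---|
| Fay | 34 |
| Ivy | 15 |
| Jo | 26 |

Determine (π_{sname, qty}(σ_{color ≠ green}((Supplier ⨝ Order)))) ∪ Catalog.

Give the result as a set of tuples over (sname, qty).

{(Fay, 34), (Ivy, 15), (Jo, 26), (Tai, 23), (Tai, 5)}

Joining Supplier and Order on sname yields {(green, 25, Tai, 20, 9), (green, 25, Tai, 29, 7), (green, 25, Tai, 37, 19), (green, 25, Tai, 6, 33), (green, 25, Tai, 9, 12), (red, 23, Tai, 20, 9), (red, 23, Tai, 29, 7), (red, 23, Tai, 37, 19), (red, 23, Tai, 6, 33), (red, 23, Tai, 9, 12), (red, 5, Tai, 20, 9), (red, 5, Tai, 29, 7), (red, 5, Tai, 37, 19), (red, 5, Tai, 6, 33), (red, 5, Tai, 9, 12)}.
Apply σ_{color ≠ green}; surviving tuples: {(red, 23, Tai, 20, 9), (red, 23, Tai, 29, 7), (red, 23, Tai, 37, 19), (red, 23, Tai, 6, 33), (red, 23, Tai, 9, 12), (red, 5, Tai, 20, 9), (red, 5, Tai, 29, 7), (red, 5, Tai, 37, 19), (red, 5, Tai, 6, 33), (red, 5, Tai, 9, 12)}
π_{sname, qty} gives {(Tai, 23), (Tai, 5)} (8 duplicate(s) eliminated).
Union: {(Tai, 23), (Tai, 5)} with {(Fay, 34), (Ivy, 15), (Jo, 26)} → {(Fay, 34), (Ivy, 15), (Jo, 26), (Tai, 23), (Tai, 5)}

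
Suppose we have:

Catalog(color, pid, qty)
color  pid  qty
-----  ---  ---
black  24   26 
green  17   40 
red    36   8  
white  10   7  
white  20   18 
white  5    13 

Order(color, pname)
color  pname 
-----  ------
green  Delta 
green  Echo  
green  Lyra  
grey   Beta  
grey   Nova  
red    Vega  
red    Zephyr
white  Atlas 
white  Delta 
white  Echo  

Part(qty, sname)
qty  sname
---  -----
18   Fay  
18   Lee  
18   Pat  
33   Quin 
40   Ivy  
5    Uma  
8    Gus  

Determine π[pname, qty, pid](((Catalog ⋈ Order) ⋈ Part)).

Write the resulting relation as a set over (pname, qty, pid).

{(Atlas, 18, 20), (Delta, 18, 20), (Delta, 40, 17), (Echo, 18, 20), (Echo, 40, 17), (Lyra, 40, 17), (Vega, 8, 36), (Zephyr, 8, 36)}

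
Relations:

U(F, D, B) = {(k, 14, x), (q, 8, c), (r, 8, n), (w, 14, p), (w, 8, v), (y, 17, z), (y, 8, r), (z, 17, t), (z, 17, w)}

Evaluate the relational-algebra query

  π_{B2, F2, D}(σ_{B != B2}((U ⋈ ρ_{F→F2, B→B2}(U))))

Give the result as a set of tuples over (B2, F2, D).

{(c, q, 8), (n, r, 8), (p, w, 14), (r, y, 8), (t, z, 17), (v, w, 8), (w, z, 17), (x, k, 14), (z, y, 17)}

ρ[F→F2, B→B2]: schema becomes (F2, D, B2); tuples unchanged.
Joining U and ρ_{F→F2, B→B2}(U) on D yields {(k, 14, x, k, x), (k, 14, x, w, p), (q, 8, c, q, c), (q, 8, c, r, n), (q, 8, c, w, v), (q, 8, c, y, r), (r, 8, n, q, c), (r, 8, n, r, n), (r, 8, n, w, v), (r, 8, n, y, r), (w, 14, p, k, x), (w, 14, p, w, p), (w, 8, v, q, c), (w, 8, v, r, n), (w, 8, v, w, v), (w, 8, v, y, r), (y, 17, z, y, z), (y, 17, z, z, t), (y, 17, z, z, w), (y, 8, r, q, c), (y, 8, r, r, n), (y, 8, r, w, v), (y, 8, r, y, r), (z, 17, t, y, z), (z, 17, t, z, t), (z, 17, t, z, w), (z, 17, w, y, z), (z, 17, w, z, t), (z, 17, w, z, w)}.
Apply σ_{B != B2}; surviving tuples: {(k, 14, x, w, p), (q, 8, c, r, n), (q, 8, c, w, v), (q, 8, c, y, r), (r, 8, n, q, c), (r, 8, n, w, v), (r, 8, n, y, r), (w, 14, p, k, x), (w, 8, v, q, c), (w, 8, v, r, n), (w, 8, v, y, r), (y, 17, z, z, t), (y, 17, z, z, w), (y, 8, r, q, c), (y, 8, r, r, n), (y, 8, r, w, v), (z, 17, t, y, z), (z, 17, t, z, w), (z, 17, w, y, z), (z, 17, w, z, t)}
π_{B2, F2, D} gives {(c, q, 8), (n, r, 8), (p, w, 14), (r, y, 8), (t, z, 17), (v, w, 8), (w, z, 17), (x, k, 14), (z, y, 17)} (11 duplicate(s) eliminated).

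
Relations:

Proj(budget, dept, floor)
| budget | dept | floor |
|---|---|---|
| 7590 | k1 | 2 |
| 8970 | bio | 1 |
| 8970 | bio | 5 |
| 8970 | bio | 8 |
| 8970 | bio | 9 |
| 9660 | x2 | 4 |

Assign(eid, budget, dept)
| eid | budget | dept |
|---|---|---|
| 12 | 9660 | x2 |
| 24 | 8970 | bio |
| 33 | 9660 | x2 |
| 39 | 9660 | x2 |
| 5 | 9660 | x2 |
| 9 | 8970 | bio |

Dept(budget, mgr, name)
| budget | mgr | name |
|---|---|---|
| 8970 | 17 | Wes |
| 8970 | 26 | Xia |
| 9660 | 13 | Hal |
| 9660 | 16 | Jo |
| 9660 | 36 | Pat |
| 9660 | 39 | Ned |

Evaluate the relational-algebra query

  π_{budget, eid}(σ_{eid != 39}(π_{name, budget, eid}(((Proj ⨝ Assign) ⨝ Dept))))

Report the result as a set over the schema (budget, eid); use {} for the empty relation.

Joining Proj and Assign on budget, dept yields {(8970, bio, 1, 24), (8970, bio, 1, 9), (8970, bio, 5, 24), (8970, bio, 5, 9), (8970, bio, 8, 24), (8970, bio, 8, 9), (8970, bio, 9, 24), (8970, bio, 9, 9), (9660, x2, 4, 12), (9660, x2, 4, 33), (9660, x2, 4, 39), (9660, x2, 4, 5)}.
Joining (Proj ⨝ Assign) and Dept on budget yields {(8970, bio, 1, 24, 17, Wes), (8970, bio, 1, 24, 26, Xia), (8970, bio, 1, 9, 17, Wes), (8970, bio, 1, 9, 26, Xia), (8970, bio, 5, 24, 17, Wes), (8970, bio, 5, 24, 26, Xia), (8970, bio, 5, 9, 17, Wes), (8970, bio, 5, 9, 26, Xia), (8970, bio, 8, 24, 17, Wes), (8970, bio, 8, 24, 26, Xia), (8970, bio, 8, 9, 17, Wes), (8970, bio, 8, 9, 26, Xia), (8970, bio, 9, 24, 17, Wes), (8970, bio, 9, 24, 26, Xia), (8970, bio, 9, 9, 17, Wes), (8970, bio, 9, 9, 26, Xia), (9660, x2, 4, 12, 13, Hal), (9660, x2, 4, 12, 16, Jo), (9660, x2, 4, 12, 36, Pat), (9660, x2, 4, 12, 39, Ned), (9660, x2, 4, 33, 13, Hal), (9660, x2, 4, 33, 16, Jo), (9660, x2, 4, 33, 36, Pat), (9660, x2, 4, 33, 39, Ned), (9660, x2, 4, 39, 13, Hal), (9660, x2, 4, 39, 16, Jo), (9660, x2, 4, 39, 36, Pat), (9660, x2, 4, 39, 39, Ned), (9660, x2, 4, 5, 13, Hal), (9660, x2, 4, 5, 16, Jo), (9660, x2, 4, 5, 36, Pat), (9660, x2, 4, 5, 39, Ned)}.
π[name, budget, eid]: project onto (name, budget, eid) (12 duplicate(s) eliminated) → {(Hal, 9660, 12), (Hal, 9660, 33), (Hal, 9660, 39), (Hal, 9660, 5), (Jo, 9660, 12), (Jo, 9660, 33), (Jo, 9660, 39), (Jo, 9660, 5), (Ned, 9660, 12), (Ned, 9660, 33), (Ned, 9660, 39), (Ned, 9660, 5), (Pat, 9660, 12), (Pat, 9660, 33), (Pat, 9660, 39), (Pat, 9660, 5), (Wes, 8970, 24), (Wes, 8970, 9), (Xia, 8970, 24), (Xia, 8970, 9)}
Filtering on eid != 39 leaves {(Hal, 9660, 12), (Hal, 9660, 33), (Hal, 9660, 5), (Jo, 9660, 12), (Jo, 9660, 33), (Jo, 9660, 5), (Ned, 9660, 12), (Ned, 9660, 33), (Ned, 9660, 5), (Pat, 9660, 12), (Pat, 9660, 33), (Pat, 9660, 5), (Wes, 8970, 24), (Wes, 8970, 9), (Xia, 8970, 24), (Xia, 8970, 9)}.
π[budget, eid]: project onto (budget, eid) (11 duplicate(s) eliminated) → {(8970, 24), (8970, 9), (9660, 12), (9660, 33), (9660, 5)}

{(8970, 24), (8970, 9), (9660, 12), (9660, 33), (9660, 5)}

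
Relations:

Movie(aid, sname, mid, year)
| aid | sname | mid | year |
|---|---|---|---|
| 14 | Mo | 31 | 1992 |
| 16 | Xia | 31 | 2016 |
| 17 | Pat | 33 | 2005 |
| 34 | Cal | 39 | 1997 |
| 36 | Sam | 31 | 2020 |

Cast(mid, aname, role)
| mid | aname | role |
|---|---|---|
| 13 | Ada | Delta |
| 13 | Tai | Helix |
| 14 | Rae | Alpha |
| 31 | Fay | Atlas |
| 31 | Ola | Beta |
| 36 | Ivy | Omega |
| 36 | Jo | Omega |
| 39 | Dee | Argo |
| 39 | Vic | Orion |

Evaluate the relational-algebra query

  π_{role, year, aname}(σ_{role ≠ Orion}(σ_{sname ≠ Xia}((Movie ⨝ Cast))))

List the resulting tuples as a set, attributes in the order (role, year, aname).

Movie ⋈ Cast (natural join on mid): {(14, Mo, 31, 1992, Fay, Atlas), (14, Mo, 31, 1992, Ola, Beta), (16, Xia, 31, 2016, Fay, Atlas), (16, Xia, 31, 2016, Ola, Beta), (34, Cal, 39, 1997, Dee, Argo), (34, Cal, 39, 1997, Vic, Orion), (36, Sam, 31, 2020, Fay, Atlas), (36, Sam, 31, 2020, Ola, Beta)}
Selection sname ≠ Xia: {(14, Mo, 31, 1992, Fay, Atlas), (14, Mo, 31, 1992, Ola, Beta), (34, Cal, 39, 1997, Dee, Argo), (34, Cal, 39, 1997, Vic, Orion), (36, Sam, 31, 2020, Fay, Atlas), (36, Sam, 31, 2020, Ola, Beta)}
Selection role ≠ Orion: {(14, Mo, 31, 1992, Fay, Atlas), (14, Mo, 31, 1992, Ola, Beta), (34, Cal, 39, 1997, Dee, Argo), (36, Sam, 31, 2020, Fay, Atlas), (36, Sam, 31, 2020, Ola, Beta)}
π[role, year, aname]: project onto (role, year, aname) → {(Argo, 1997, Dee), (Atlas, 1992, Fay), (Atlas, 2020, Fay), (Beta, 1992, Ola), (Beta, 2020, Ola)}

{(Argo, 1997, Dee), (Atlas, 1992, Fay), (Atlas, 2020, Fay), (Beta, 1992, Ola), (Beta, 2020, Ola)}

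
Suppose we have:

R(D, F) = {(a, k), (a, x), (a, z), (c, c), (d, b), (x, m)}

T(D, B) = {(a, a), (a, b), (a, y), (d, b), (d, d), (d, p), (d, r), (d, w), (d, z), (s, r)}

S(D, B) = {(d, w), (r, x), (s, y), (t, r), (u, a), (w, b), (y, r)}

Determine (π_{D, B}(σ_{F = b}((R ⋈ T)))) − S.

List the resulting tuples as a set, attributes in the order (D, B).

{(d, b), (d, d), (d, p), (d, r), (d, z)}

Joining R and T on D yields {(a, k, a), (a, k, b), (a, k, y), (a, x, a), (a, x, b), (a, x, y), (a, z, a), (a, z, b), (a, z, y), (d, b, b), (d, b, d), (d, b, p), (d, b, r), (d, b, w), (d, b, z)}.
σ[F = b]: keep tuples satisfying F = b → {(d, b, b), (d, b, d), (d, b, p), (d, b, r), (d, b, w), (d, b, z)}
Projecting to D, B: {(d, b), (d, d), (d, p), (d, r), (d, w), (d, z)}
Set difference of the two operands is {(d, b), (d, d), (d, p), (d, r), (d, z)}.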